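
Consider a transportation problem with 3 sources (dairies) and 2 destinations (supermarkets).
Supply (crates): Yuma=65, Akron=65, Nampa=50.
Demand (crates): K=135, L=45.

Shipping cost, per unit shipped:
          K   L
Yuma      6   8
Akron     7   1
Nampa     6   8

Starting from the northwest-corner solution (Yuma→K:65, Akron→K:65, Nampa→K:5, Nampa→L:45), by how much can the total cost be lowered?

360

Current plan cost = 65·6 + 65·7 + 5·6 + 45·8 = 1235.
Optimal plan:
  Yuma–K: 65 × 6 = 390
  Akron–K: 20 × 7 = 140
  Akron–L: 45 × 1 = 45
  Nampa–K: 50 × 6 = 300
Optimal cost = 875.
Saving = 1235 − 875 = 360.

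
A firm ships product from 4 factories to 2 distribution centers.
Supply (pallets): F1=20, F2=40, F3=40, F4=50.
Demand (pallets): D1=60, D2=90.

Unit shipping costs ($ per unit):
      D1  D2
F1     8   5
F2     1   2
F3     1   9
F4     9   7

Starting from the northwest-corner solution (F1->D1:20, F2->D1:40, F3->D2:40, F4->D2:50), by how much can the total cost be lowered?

360

Current plan cost = 20·8 + 40·1 + 40·9 + 50·7 = $910.
Optimal plan:
  F1–D2: 20 pallets
  F2–D1: 20 pallets
  F2–D2: 20 pallets
  F3–D1: 40 pallets
  F4–D2: 50 pallets
Optimal cost = $550.
Saving = 910 − 550 = $360.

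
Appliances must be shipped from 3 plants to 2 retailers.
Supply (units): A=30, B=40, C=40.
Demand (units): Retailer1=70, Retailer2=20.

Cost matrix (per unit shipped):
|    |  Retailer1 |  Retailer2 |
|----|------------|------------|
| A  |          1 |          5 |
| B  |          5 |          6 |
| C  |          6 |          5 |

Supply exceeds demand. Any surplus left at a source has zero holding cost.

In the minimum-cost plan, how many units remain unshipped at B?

0

Minimum-cost shipments:
  A->Retailer1: 30 × 1 = 30
  B->Retailer1: 40 × 5 = 200
  C->Retailer2: 20 × 5 = 100
Total cost = 330.
B ships 40 of its 40, leaving 0.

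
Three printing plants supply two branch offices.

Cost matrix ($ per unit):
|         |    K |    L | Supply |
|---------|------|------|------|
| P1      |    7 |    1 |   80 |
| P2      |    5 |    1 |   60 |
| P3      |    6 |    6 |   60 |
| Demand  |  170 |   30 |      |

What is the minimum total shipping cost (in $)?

One minimum-cost allocation:
  P1 to K: 50 × $7 = $350
  P1 to L: 30 × $1 = $30
  P2 to K: 60 × $5 = $300
  P3 to K: 60 × $6 = $360
Total = 350 + 30 + 300 + 360 = $1040.
(Supply check: P1 ships 80; P2 ships 60; P3 ships 60.)

1040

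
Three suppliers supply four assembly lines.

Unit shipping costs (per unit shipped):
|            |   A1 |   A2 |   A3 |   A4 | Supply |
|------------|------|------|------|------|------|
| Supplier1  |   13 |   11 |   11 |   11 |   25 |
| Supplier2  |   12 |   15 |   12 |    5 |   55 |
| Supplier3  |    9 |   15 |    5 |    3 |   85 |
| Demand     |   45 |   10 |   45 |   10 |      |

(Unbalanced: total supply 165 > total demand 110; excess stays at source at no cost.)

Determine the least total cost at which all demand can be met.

An optimal shipping plan:
  Supplier1->A2: 10 × 11 = 110
  Supplier2->A1: 5 × 12 = 60
  Supplier2->A4: 10 × 5 = 50
  Supplier3->A1: 40 × 9 = 360
  Supplier3->A3: 45 × 5 = 225
Total = 110 + 60 + 50 + 360 + 225 = 805.
(Supply check: Supplier1 ships 10; Supplier2 ships 15; Supplier3 ships 85.)

805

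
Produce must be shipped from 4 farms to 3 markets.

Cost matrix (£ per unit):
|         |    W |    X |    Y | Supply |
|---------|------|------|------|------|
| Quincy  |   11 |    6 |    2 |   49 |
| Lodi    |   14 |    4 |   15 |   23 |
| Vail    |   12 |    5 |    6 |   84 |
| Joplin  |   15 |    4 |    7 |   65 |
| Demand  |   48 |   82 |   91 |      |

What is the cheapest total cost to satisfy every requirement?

A cheapest plan:
  Quincy–Y: 49 × £2 = £98
  Lodi–X: 23 × £4 = £92
  Vail–W: 48 × £12 = £576
  Vail–Y: 36 × £6 = £216
  Joplin–X: 59 × £4 = £236
  Joplin–Y: 6 × £7 = £42
Total = 98 + 92 + 576 + 216 + 236 + 42 = £1260.

1260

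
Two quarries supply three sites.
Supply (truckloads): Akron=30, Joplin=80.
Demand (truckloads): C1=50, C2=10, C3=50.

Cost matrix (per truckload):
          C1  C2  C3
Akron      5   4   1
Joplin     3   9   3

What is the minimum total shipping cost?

300

An optimal shipping plan:
  Akron–C2: 10 × 4 = 40
  Akron–C3: 20 × 1 = 20
  Joplin–C1: 50 × 3 = 150
  Joplin–C3: 30 × 3 = 90
Total = 40 + 20 + 150 + 90 = 300.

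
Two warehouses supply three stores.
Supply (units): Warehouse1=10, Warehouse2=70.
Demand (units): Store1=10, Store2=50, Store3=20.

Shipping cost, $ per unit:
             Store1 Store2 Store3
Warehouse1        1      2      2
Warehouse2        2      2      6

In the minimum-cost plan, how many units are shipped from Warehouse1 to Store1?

The minimum-cost plan:
  Warehouse1->Store3: 10 × $2 = $20
  Warehouse2->Store1: 10 × $2 = $20
  Warehouse2->Store2: 50 × $2 = $100
  Warehouse2->Store3: 10 × $6 = $60
Total cost = $200.
The route Warehouse1→Store1 is not used.

0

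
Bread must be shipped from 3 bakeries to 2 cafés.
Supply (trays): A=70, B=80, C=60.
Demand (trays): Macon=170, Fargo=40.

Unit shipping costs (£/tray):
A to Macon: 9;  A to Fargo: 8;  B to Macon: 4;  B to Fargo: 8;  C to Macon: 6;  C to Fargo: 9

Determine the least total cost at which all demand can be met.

1270

A cheapest plan:
  A->Macon: 30 × £9 = £270
  A->Fargo: 40 × £8 = £320
  B->Macon: 80 × £4 = £320
  C->Macon: 60 × £6 = £360
Total = 270 + 320 + 320 + 360 = £1270.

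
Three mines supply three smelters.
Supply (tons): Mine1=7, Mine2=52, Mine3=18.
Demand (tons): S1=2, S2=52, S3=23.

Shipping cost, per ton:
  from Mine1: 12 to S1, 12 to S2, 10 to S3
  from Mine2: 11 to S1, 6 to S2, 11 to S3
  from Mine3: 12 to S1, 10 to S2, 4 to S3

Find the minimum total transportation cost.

Optimal allocation:
  Mine1→S1: 2 × 12 = 24
  Mine1→S3: 5 × 10 = 50
  Mine2→S2: 52 × 6 = 312
  Mine3→S3: 18 × 4 = 72
Total = 24 + 50 + 312 + 72 = 458.
(Supply check: Mine1 ships 7; Mine2 ships 52; Mine3 ships 18.)

458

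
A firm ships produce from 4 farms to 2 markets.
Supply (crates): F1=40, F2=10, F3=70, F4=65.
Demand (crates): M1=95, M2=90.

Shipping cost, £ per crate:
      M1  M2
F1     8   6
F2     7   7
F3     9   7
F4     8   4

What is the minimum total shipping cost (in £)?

1230

A cheapest plan:
  F1->M1: 40 crates
  F2->M1: 10 crates
  F3->M1: 45 crates
  F3->M2: 25 crates
  F4->M2: 65 crates
Total cost = £1230.
(Supply check: F1 ships 40; F2 ships 10; F3 ships 70; F4 ships 65.)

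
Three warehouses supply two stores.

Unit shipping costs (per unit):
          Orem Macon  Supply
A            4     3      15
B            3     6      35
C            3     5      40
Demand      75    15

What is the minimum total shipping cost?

Optimal allocation:
  A–Macon: 15 units
  B–Orem: 35 units
  C–Orem: 40 units
Total cost = 270.
(Supply check: A ships 15; B ships 35; C ships 40.)

270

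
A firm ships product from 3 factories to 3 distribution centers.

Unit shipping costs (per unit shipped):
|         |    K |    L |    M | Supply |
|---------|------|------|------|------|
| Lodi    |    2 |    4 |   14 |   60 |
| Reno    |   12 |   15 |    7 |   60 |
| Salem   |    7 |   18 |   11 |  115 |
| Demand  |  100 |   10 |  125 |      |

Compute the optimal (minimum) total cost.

1625

One minimum-cost allocation:
  Lodi–K: 50 × 2 = 100
  Lodi–L: 10 × 4 = 40
  Reno–M: 60 × 7 = 420
  Salem–K: 50 × 7 = 350
  Salem–M: 65 × 11 = 715
Total = 100 + 40 + 420 + 350 + 715 = 1625.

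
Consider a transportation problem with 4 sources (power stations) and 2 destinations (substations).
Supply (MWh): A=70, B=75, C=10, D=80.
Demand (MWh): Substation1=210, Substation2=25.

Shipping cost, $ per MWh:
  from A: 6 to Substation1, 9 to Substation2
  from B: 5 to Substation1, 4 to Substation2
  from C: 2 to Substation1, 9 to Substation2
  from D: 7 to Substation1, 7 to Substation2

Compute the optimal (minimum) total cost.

A cheapest plan:
  A to Substation1: 70 MWh
  B to Substation1: 50 MWh
  B to Substation2: 25 MWh
  C to Substation1: 10 MWh
  D to Substation1: 80 MWh
Total cost = $1350.

1350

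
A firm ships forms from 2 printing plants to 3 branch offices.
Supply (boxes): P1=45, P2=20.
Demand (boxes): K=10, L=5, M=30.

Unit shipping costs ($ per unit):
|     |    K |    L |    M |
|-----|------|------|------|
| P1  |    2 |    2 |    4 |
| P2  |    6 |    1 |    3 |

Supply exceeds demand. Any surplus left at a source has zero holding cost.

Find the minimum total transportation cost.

One minimum-cost allocation:
  P1→K: 10 × $2 = $20
  P1→L: 5 × $2 = $10
  P1→M: 10 × $4 = $40
  P2→M: 20 × $3 = $60
Total = 20 + 10 + 40 + 60 = $130.
(Supply check: P1 ships 25; P2 ships 20.)

130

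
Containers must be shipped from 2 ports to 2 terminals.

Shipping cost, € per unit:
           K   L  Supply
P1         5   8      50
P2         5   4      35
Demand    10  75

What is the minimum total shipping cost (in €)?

510

Optimal allocation:
  P1->K: 10 × €5 = €50
  P1->L: 40 × €8 = €320
  P2->L: 35 × €4 = €140
Total = 50 + 320 + 140 = €510.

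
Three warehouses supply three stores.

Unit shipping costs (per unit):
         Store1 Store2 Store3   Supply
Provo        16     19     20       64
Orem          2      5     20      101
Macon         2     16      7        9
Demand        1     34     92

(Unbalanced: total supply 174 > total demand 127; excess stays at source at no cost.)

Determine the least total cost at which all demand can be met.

One minimum-cost allocation:
  Provo to Store3: 17 units
  Orem to Store1: 1 units
  Orem to Store2: 34 units
  Orem to Store3: 66 units
  Macon to Store3: 9 units
Total cost = 1895.

1895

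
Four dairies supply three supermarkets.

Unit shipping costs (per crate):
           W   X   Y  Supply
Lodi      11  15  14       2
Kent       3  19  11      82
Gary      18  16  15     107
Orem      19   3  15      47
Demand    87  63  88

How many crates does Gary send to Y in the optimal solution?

Optimal shipments:
  Lodi to W: 2 × 11 = 22
  Kent to W: 82 × 3 = 246
  Gary to W: 3 × 18 = 54
  Gary to X: 16 × 16 = 256
  Gary to Y: 88 × 15 = 1320
  Orem to X: 47 × 3 = 141
Total cost = 2039.
So Gary→Y carries 88 crates.

88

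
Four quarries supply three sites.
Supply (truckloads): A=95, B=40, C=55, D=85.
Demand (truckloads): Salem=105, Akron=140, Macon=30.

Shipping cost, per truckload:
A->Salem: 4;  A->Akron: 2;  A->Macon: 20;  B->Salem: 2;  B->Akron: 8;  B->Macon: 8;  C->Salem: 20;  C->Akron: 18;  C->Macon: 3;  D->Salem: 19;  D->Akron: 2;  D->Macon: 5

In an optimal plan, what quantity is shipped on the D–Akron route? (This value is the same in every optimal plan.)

The minimum-cost plan:
  A to Salem: 40 × 4 = 160
  A to Akron: 55 × 2 = 110
  B to Salem: 40 × 2 = 80
  C to Salem: 25 × 20 = 500
  C to Macon: 30 × 3 = 90
  D to Akron: 85 × 2 = 170
Total cost = 1110.
So D→Akron carries 85 truckloads.

85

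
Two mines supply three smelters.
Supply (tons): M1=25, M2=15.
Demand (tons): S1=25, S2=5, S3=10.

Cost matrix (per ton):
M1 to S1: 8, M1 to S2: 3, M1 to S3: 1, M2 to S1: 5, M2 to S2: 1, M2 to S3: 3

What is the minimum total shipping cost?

180

A cheapest plan:
  M1→S1: 10 tons
  M1→S2: 5 tons
  M1→S3: 10 tons
  M2→S1: 15 tons
Total cost = 180.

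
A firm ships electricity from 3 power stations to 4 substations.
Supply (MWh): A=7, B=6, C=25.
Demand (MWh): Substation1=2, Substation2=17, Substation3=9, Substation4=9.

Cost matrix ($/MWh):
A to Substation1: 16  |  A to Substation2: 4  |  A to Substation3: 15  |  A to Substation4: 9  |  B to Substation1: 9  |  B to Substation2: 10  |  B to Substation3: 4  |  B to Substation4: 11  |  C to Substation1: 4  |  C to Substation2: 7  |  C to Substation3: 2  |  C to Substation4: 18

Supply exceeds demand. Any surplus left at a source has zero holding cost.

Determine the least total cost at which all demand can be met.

An optimal shipping plan:
  A–Substation2: 4 × $4 = $16
  A–Substation4: 3 × $9 = $27
  B–Substation4: 6 × $11 = $66
  C–Substation1: 2 × $4 = $8
  C–Substation2: 13 × $7 = $91
  C–Substation3: 9 × $2 = $18
Total = 16 + 27 + 66 + 8 + 91 + 18 = $226.

226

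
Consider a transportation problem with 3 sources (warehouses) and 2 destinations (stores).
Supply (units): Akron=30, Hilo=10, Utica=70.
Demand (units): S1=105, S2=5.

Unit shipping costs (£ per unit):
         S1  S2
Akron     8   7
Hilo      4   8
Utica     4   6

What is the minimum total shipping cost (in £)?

A cheapest plan:
  Akron–S1: 25 × £8 = £200
  Akron–S2: 5 × £7 = £35
  Hilo–S1: 10 × £4 = £40
  Utica–S1: 70 × £4 = £280
Total = 200 + 35 + 40 + 280 = £555.
(Supply check: Akron ships 30; Hilo ships 10; Utica ships 70.)

555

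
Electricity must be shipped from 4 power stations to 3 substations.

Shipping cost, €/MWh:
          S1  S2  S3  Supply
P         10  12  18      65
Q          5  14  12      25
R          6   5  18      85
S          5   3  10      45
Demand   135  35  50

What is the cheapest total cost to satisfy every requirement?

A cheapest plan:
  P->S1: 65 × €10 = €650
  Q->S1: 20 × €5 = €100
  Q->S3: 5 × €12 = €60
  R->S1: 50 × €6 = €300
  R->S2: 35 × €5 = €175
  S->S3: 45 × €10 = €450
Total = 650 + 100 + 60 + 300 + 175 + 450 = €1735.

1735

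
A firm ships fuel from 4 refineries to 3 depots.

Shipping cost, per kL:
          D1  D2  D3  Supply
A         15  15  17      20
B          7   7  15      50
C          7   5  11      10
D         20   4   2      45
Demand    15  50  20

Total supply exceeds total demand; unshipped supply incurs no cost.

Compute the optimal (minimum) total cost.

400

Optimal allocation:
  B->D1: 15 kL
  B->D2: 15 kL
  C->D2: 10 kL
  D->D2: 25 kL
  D->D3: 20 kL
Total cost = 400.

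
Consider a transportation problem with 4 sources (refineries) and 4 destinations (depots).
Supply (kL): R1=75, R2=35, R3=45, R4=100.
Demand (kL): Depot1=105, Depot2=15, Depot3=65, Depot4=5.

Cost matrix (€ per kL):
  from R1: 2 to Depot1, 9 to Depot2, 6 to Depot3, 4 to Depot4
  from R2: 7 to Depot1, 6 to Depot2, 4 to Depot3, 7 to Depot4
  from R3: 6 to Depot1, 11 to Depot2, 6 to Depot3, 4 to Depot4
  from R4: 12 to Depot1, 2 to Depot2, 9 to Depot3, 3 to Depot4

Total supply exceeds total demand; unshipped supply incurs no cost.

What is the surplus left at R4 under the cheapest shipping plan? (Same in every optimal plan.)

65

An optimal plan:
  R1→Depot1: 75 × €2 = €150
  R2→Depot3: 35 × €4 = €140
  R3→Depot1: 30 × €6 = €180
  R3→Depot3: 15 × €6 = €90
  R4→Depot2: 15 × €2 = €30
  R4→Depot3: 15 × €9 = €135
  R4→Depot4: 5 × €3 = €15
Total cost = €740.
R4 ships 35 of its 100, leaving 65.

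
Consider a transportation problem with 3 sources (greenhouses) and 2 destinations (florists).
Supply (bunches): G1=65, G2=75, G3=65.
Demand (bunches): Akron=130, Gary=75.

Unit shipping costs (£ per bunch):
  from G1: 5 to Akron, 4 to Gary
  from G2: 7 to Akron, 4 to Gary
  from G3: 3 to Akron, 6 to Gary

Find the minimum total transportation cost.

An optimal shipping plan:
  G1→Akron: 65 × £5 = £325
  G2→Gary: 75 × £4 = £300
  G3→Akron: 65 × £3 = £195
Total = 325 + 300 + 195 = £820.
(Supply check: G1 ships 65; G2 ships 75; G3 ships 65.)

820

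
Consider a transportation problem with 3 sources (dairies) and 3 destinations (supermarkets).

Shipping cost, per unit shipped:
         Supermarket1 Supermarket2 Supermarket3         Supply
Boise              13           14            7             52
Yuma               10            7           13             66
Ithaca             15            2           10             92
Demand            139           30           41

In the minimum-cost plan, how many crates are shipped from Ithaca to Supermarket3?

0

Optimal shipments:
  Boise–Supermarket1: 11 crates
  Boise–Supermarket3: 41 crates
  Yuma–Supermarket1: 66 crates
  Ithaca–Supermarket1: 62 crates
  Ithaca–Supermarket2: 30 crates
Total cost = 2080.
The route Ithaca→Supermarket3 is not used.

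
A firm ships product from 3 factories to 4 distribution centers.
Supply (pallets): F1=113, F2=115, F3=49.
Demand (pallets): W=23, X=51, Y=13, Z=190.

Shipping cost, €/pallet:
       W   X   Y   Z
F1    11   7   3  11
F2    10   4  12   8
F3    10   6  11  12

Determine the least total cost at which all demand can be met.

A cheapest plan:
  F1–X: 25 × €7 = €175
  F1–Y: 13 × €3 = €39
  F1–Z: 75 × €11 = €825
  F2–Z: 115 × €8 = €920
  F3–W: 23 × €10 = €230
  F3–X: 26 × €6 = €156
Total = 175 + 39 + 825 + 920 + 230 + 156 = €2345.

2345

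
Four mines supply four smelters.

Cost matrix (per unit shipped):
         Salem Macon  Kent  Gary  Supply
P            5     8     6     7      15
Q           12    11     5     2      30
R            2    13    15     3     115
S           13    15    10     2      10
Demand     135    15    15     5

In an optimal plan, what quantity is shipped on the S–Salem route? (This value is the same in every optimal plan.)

5

Optimal shipments:
  P–Salem: 15 × 5 = 75
  Q–Macon: 15 × 11 = 165
  Q–Kent: 15 × 5 = 75
  R–Salem: 115 × 2 = 230
  S–Salem: 5 × 13 = 65
  S–Gary: 5 × 2 = 10
Total cost = 620.
So S→Salem carries 5 tons.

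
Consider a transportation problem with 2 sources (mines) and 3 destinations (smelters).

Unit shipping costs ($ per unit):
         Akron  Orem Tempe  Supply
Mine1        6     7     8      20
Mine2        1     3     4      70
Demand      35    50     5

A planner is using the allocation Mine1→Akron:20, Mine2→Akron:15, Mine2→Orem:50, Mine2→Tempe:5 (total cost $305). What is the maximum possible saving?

20

Current plan cost = 20·6 + 15·1 + 50·3 + 5·4 = $305.
Optimal plan:
  Mine1–Orem: 20 × $7 = $140
  Mine2–Akron: 35 × $1 = $35
  Mine2–Orem: 30 × $3 = $90
  Mine2–Tempe: 5 × $4 = $20
Optimal cost = $285.
Saving = 305 − 285 = $20.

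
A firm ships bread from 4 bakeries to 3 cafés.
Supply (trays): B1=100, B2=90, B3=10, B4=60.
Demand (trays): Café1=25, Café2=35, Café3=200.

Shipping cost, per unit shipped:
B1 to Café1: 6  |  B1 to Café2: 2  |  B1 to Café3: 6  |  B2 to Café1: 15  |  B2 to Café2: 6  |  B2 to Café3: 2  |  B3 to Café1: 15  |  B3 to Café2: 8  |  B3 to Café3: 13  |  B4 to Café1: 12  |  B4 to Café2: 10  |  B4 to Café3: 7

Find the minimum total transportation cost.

An optimal shipping plan:
  B1 to Café1: 25 × 6 = 150
  B1 to Café2: 25 × 2 = 50
  B1 to Café3: 50 × 6 = 300
  B2 to Café3: 90 × 2 = 180
  B3 to Café2: 10 × 8 = 80
  B4 to Café3: 60 × 7 = 420
Total = 150 + 50 + 300 + 180 + 80 + 420 = 1180.
(Supply check: B1 ships 100; B2 ships 90; B3 ships 10; B4 ships 60.)

1180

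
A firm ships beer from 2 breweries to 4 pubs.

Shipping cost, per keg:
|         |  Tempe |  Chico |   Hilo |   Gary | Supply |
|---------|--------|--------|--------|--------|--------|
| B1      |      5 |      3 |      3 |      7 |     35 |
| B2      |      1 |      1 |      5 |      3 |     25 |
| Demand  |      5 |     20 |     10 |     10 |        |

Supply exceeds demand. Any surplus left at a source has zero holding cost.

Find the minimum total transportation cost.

Optimal allocation:
  B1→Chico: 10 × 3 = 30
  B1→Hilo: 10 × 3 = 30
  B2→Tempe: 5 × 1 = 5
  B2→Chico: 10 × 1 = 10
  B2→Gary: 10 × 3 = 30
Total = 30 + 30 + 5 + 10 + 30 = 105.

105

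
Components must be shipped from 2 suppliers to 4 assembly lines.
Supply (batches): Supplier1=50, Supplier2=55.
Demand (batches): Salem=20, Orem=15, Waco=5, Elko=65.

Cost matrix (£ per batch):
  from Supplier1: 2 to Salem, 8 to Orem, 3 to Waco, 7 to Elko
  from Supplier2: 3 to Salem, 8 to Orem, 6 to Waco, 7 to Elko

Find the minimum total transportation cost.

A cheapest plan:
  Supplier1 to Salem: 20 × £2 = £40
  Supplier1 to Orem: 15 × £8 = £120
  Supplier1 to Waco: 5 × £3 = £15
  Supplier1 to Elko: 10 × £7 = £70
  Supplier2 to Elko: 55 × £7 = £385
Total = 40 + 120 + 15 + 70 + 385 = £630.
(Supply check: Supplier1 ships 50; Supplier2 ships 55.)

630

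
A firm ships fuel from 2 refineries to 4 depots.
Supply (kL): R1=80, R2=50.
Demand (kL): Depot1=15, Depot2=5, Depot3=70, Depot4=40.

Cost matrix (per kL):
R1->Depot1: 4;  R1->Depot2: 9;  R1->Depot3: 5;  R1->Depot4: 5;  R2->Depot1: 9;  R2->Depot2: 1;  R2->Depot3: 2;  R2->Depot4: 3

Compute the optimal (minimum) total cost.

One minimum-cost allocation:
  R1→Depot1: 15 × 4 = 60
  R1→Depot3: 25 × 5 = 125
  R1→Depot4: 40 × 5 = 200
  R2→Depot2: 5 × 1 = 5
  R2→Depot3: 45 × 2 = 90
Total = 60 + 125 + 200 + 5 + 90 = 480.

480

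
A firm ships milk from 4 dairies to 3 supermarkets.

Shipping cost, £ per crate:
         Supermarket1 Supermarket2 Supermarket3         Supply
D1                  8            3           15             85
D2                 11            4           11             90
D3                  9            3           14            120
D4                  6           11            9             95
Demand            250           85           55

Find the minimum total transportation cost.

2775

One minimum-cost allocation:
  D1→Supermarket1: 85 × £8 = £680
  D2→Supermarket2: 35 × £4 = £140
  D2→Supermarket3: 55 × £11 = £605
  D3→Supermarket1: 70 × £9 = £630
  D3→Supermarket2: 50 × £3 = £150
  D4→Supermarket1: 95 × £6 = £570
Total = 680 + 140 + 605 + 630 + 150 + 570 = £2775.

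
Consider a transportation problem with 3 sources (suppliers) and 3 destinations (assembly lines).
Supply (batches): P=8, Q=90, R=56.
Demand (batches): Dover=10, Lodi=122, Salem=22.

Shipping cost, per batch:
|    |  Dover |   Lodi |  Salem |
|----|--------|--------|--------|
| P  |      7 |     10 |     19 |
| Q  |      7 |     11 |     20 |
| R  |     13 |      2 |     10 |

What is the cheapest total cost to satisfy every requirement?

1318

One minimum-cost allocation:
  P->Lodi: 8 × 10 = 80
  Q->Dover: 10 × 7 = 70
  Q->Lodi: 80 × 11 = 880
  R->Lodi: 34 × 2 = 68
  R->Salem: 22 × 10 = 220
Total = 80 + 70 + 880 + 68 + 220 = 1318.
(Supply check: P ships 8; Q ships 90; R ships 56.)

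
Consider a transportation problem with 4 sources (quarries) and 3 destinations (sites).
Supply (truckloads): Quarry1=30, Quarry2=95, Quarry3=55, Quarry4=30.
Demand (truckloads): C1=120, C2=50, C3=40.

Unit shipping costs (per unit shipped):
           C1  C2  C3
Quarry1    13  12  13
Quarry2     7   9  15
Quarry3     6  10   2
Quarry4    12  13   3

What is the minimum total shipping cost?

1445

An optimal shipping plan:
  Quarry1–C2: 30 truckloads
  Quarry2–C1: 75 truckloads
  Quarry2–C2: 20 truckloads
  Quarry3–C1: 45 truckloads
  Quarry3–C3: 10 truckloads
  Quarry4–C3: 30 truckloads
Total cost = 1445.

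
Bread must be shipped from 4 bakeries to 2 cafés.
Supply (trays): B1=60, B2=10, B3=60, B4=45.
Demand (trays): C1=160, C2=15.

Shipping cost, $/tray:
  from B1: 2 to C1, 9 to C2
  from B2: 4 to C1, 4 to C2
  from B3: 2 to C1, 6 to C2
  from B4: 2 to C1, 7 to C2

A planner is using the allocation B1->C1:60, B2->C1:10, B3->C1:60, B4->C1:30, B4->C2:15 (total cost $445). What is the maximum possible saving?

Current plan cost = 60·2 + 10·4 + 60·2 + 30·2 + 15·7 = $445.
Optimal plan:
  B1 to C1: 60 × $2 = $120
  B2 to C2: 10 × $4 = $40
  B3 to C1: 55 × $2 = $110
  B3 to C2: 5 × $6 = $30
  B4 to C1: 45 × $2 = $90
Optimal cost = $390.
Saving = 445 − 390 = $55.

55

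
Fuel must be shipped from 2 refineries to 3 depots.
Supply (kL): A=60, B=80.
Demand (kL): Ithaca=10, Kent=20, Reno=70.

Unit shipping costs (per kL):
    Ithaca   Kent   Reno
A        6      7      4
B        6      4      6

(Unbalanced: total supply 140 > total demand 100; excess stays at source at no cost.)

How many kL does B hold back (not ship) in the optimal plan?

40

An optimal plan:
  A->Reno: 60 × 4 = 240
  B->Ithaca: 10 × 6 = 60
  B->Kent: 20 × 4 = 80
  B->Reno: 10 × 6 = 60
Total cost = 440.
B ships 40 of its 80, leaving 40.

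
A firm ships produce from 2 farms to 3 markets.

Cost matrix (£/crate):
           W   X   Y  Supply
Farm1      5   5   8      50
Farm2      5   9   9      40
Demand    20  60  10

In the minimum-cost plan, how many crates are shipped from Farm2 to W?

Optimal shipments:
  Farm1–X: 50 crates
  Farm2–W: 20 crates
  Farm2–X: 10 crates
  Farm2–Y: 10 crates
Total cost = £530.
So Farm2→W carries 20 crates.

20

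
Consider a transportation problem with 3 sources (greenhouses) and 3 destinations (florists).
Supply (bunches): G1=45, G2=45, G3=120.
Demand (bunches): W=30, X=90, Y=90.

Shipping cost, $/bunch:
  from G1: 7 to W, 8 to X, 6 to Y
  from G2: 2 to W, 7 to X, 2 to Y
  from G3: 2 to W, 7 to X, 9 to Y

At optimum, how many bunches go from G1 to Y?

Solving gives:
  G1->Y: 45 × $6 = $270
  G2->Y: 45 × $2 = $90
  G3->W: 30 × $2 = $60
  G3->X: 90 × $7 = $630
Total cost = $1050.
So G1→Y carries 45 bunches.

45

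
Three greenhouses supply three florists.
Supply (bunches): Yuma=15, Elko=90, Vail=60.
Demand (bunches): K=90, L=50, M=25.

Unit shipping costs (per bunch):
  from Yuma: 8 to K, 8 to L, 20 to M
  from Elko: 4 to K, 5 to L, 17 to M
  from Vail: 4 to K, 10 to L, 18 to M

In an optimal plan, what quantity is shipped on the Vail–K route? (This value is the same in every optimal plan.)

Solving gives:
  Yuma->M: 15 × 20 = 300
  Elko->K: 30 × 4 = 120
  Elko->L: 50 × 5 = 250
  Elko->M: 10 × 17 = 170
  Vail->K: 60 × 4 = 240
Total cost = 1080.
So Vail→K carries 60 bunches.

60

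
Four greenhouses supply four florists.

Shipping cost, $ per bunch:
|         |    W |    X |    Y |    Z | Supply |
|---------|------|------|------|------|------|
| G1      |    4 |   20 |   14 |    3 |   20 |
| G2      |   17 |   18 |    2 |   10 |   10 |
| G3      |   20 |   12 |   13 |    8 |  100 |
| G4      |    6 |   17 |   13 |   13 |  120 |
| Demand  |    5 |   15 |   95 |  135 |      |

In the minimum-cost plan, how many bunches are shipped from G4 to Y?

85

The minimum-cost plan:
  G1–Z: 20 × $3 = $60
  G2–Y: 10 × $2 = $20
  G3–X: 15 × $12 = $180
  G3–Z: 85 × $8 = $680
  G4–W: 5 × $6 = $30
  G4–Y: 85 × $13 = $1105
  G4–Z: 30 × $13 = $390
Total cost = $2465.
So G4→Y carries 85 bunches.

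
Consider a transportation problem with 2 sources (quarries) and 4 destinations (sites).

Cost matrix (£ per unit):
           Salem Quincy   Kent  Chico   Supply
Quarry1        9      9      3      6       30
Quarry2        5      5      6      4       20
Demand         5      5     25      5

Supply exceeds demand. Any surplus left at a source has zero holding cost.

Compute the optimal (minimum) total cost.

A cheapest plan:
  Quarry1 to Kent: 25 × £3 = £75
  Quarry2 to Salem: 5 × £5 = £25
  Quarry2 to Quincy: 5 × £5 = £25
  Quarry2 to Chico: 5 × £4 = £20
Total = 75 + 25 + 25 + 20 = £145.

145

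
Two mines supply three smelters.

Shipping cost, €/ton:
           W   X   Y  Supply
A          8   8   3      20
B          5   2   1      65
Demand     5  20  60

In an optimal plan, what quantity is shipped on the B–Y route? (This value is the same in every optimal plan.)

The minimum-cost plan:
  A->Y: 20 tons
  B->W: 5 tons
  B->X: 20 tons
  B->Y: 40 tons
Total cost = €165.
So B→Y carries 40 tons.

40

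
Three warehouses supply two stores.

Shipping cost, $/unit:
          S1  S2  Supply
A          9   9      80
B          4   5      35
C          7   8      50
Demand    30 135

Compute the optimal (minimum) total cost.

1265

An optimal shipping plan:
  A–S2: 80 × $9 = $720
  B–S1: 30 × $4 = $120
  B–S2: 5 × $5 = $25
  C–S2: 50 × $8 = $400
Total = 720 + 120 + 25 + 400 = $1265.
(Supply check: A ships 80; B ships 35; C ships 50.)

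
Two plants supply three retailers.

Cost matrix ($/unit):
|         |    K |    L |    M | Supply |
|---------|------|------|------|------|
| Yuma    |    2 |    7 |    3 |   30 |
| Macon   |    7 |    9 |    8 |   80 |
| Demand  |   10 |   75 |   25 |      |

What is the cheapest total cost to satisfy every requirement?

795

An optimal shipping plan:
  Yuma–K: 10 × $2 = $20
  Yuma–M: 20 × $3 = $60
  Macon–L: 75 × $9 = $675
  Macon–M: 5 × $8 = $40
Total = 20 + 60 + 675 + 40 = $795.
(Supply check: Yuma ships 30; Macon ships 80.)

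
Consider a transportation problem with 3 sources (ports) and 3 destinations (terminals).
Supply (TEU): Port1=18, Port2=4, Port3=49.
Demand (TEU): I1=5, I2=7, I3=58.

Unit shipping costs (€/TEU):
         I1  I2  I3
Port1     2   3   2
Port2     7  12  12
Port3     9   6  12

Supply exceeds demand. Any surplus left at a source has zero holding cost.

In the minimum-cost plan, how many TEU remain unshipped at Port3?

1

Minimum-cost shipments:
  Port1–I3: 18 × €2 = €36
  Port2–I1: 4 × €7 = €28
  Port3–I1: 1 × €9 = €9
  Port3–I2: 7 × €6 = €42
  Port3–I3: 40 × €12 = €480
Total cost = €595.
Port3 ships 48 of its 49, leaving 1.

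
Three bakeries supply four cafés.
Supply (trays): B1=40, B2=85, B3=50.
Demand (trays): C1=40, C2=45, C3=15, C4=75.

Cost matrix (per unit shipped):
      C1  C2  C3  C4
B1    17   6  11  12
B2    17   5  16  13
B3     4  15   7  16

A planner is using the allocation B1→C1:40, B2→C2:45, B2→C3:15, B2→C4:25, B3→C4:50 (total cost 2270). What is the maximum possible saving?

820

Current plan cost = 40·17 + 45·5 + 15·16 + 25·13 + 50·16 = 2270.
Optimal plan:
  B1–C3: 5 × 11 = 55
  B1–C4: 35 × 12 = 420
  B2–C2: 45 × 5 = 225
  B2–C4: 40 × 13 = 520
  B3–C1: 40 × 4 = 160
  B3–C3: 10 × 7 = 70
Optimal cost = 1450.
Saving = 2270 − 1450 = 820.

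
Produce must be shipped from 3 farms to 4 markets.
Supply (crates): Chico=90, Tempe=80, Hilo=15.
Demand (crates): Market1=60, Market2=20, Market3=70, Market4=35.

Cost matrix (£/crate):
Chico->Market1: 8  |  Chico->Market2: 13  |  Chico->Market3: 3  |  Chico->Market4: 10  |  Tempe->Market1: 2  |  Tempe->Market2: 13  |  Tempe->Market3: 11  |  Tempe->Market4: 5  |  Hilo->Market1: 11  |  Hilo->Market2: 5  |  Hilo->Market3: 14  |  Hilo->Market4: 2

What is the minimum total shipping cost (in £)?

720

One minimum-cost allocation:
  Chico–Market2: 20 × £13 = £260
  Chico–Market3: 70 × £3 = £210
  Tempe–Market1: 60 × £2 = £120
  Tempe–Market4: 20 × £5 = £100
  Hilo–Market4: 15 × £2 = £30
Total = 260 + 210 + 120 + 100 + 30 = £720.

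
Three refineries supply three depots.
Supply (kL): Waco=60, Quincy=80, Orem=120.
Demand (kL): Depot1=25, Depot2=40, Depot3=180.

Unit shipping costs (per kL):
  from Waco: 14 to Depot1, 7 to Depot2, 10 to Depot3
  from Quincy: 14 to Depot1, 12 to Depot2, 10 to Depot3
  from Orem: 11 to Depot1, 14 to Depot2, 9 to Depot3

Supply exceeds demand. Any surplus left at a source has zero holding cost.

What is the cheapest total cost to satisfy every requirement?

2260

An optimal shipping plan:
  Waco to Depot2: 40 × 7 = 280
  Waco to Depot3: 5 × 10 = 50
  Quincy to Depot3: 80 × 10 = 800
  Orem to Depot1: 25 × 11 = 275
  Orem to Depot3: 95 × 9 = 855
Total = 280 + 50 + 800 + 275 + 855 = 2260.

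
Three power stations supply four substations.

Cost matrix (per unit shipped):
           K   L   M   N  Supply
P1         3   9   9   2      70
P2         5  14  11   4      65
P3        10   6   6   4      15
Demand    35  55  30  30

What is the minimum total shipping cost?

Optimal allocation:
  P1 to L: 55 MWh
  P1 to N: 15 MWh
  P2 to K: 35 MWh
  P2 to M: 15 MWh
  P2 to N: 15 MWh
  P3 to M: 15 MWh
Total cost = 1015.

1015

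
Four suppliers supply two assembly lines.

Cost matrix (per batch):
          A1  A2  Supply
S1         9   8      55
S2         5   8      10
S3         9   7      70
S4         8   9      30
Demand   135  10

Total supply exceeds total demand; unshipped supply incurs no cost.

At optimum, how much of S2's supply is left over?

0

Minimum-cost shipments:
  S1–A1: 35 × 9 = 315
  S2–A1: 10 × 5 = 50
  S3–A1: 60 × 9 = 540
  S3–A2: 10 × 7 = 70
  S4–A1: 30 × 8 = 240
Total cost = 1215.
S2 ships 10 of its 10, leaving 0.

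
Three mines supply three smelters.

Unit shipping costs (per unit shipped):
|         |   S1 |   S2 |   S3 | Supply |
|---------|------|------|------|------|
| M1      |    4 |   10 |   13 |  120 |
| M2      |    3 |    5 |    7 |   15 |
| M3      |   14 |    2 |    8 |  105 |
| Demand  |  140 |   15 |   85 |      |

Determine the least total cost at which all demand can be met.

1305

An optimal shipping plan:
  M1->S1: 120 × 4 = 480
  M2->S1: 15 × 3 = 45
  M3->S1: 5 × 14 = 70
  M3->S2: 15 × 2 = 30
  M3->S3: 85 × 8 = 680
Total = 480 + 45 + 70 + 30 + 680 = 1305.
(Supply check: M1 ships 120; M2 ships 15; M3 ships 105.)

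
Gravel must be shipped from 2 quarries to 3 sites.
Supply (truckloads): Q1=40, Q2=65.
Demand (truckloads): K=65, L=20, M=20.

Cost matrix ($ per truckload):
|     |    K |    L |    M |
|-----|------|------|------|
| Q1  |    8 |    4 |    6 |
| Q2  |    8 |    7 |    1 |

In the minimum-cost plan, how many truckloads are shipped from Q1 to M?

0

Solving gives:
  Q1–K: 20 × $8 = $160
  Q1–L: 20 × $4 = $80
  Q2–K: 45 × $8 = $360
  Q2–M: 20 × $1 = $20
Total cost = $620.
The route Q1→M is not used.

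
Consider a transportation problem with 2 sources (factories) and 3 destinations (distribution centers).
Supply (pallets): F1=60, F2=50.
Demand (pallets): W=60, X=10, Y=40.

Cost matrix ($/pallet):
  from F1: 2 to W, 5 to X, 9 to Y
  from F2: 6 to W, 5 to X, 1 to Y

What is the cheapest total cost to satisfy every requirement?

Optimal allocation:
  F1 to W: 60 × $2 = $120
  F2 to X: 10 × $5 = $50
  F2 to Y: 40 × $1 = $40
Total = 120 + 50 + 40 = $210.
(Supply check: F1 ships 60; F2 ships 50.)

210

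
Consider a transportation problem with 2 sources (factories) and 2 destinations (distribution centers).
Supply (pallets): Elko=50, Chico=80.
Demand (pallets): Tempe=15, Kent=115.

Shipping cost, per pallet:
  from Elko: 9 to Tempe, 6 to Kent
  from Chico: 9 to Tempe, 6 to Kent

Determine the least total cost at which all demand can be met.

825

A cheapest plan:
  Elko to Kent: 50 pallets
  Chico to Tempe: 15 pallets
  Chico to Kent: 65 pallets
Total cost = 825.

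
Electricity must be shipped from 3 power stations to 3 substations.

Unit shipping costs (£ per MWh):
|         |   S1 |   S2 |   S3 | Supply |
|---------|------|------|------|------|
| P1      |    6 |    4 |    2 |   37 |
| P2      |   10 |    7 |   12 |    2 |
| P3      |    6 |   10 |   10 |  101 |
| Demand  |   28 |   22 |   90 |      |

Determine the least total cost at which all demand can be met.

986

Optimal allocation:
  P1->S3: 37 × £2 = £74
  P2->S2: 2 × £7 = £14
  P3->S1: 28 × £6 = £168
  P3->S2: 20 × £10 = £200
  P3->S3: 53 × £10 = £530
Total = 74 + 14 + 168 + 200 + 530 = £986.
(Supply check: P1 ships 37; P2 ships 2; P3 ships 101.)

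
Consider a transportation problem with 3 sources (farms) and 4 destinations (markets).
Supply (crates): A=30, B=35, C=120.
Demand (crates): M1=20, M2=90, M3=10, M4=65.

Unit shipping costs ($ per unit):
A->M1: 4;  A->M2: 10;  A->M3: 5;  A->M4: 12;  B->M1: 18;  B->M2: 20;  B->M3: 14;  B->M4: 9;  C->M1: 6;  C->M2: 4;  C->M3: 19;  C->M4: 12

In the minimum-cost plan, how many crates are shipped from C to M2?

90

Solving gives:
  A to M1: 20 × $4 = $80
  A to M3: 10 × $5 = $50
  B to M4: 35 × $9 = $315
  C to M2: 90 × $4 = $360
  C to M4: 30 × $12 = $360
Total cost = $1165.
So C→M2 carries 90 crates.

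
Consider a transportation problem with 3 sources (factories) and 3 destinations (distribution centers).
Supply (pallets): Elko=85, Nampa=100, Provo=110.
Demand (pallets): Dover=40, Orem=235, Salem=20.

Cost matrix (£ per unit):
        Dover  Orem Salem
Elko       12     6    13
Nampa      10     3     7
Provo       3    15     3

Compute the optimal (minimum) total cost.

A cheapest plan:
  Elko->Orem: 85 × £6 = £510
  Nampa->Orem: 100 × £3 = £300
  Provo->Dover: 40 × £3 = £120
  Provo->Orem: 50 × £15 = £750
  Provo->Salem: 20 × £3 = £60
Total = 510 + 300 + 120 + 750 + 60 = £1740.

1740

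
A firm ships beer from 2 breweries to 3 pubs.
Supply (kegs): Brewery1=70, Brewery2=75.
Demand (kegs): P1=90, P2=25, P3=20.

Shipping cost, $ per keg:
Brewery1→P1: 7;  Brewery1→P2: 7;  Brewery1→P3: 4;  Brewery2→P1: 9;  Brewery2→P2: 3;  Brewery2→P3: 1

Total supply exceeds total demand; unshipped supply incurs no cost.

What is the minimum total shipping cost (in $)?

765

One minimum-cost allocation:
  Brewery1→P1: 70 × $7 = $490
  Brewery2→P1: 20 × $9 = $180
  Brewery2→P2: 25 × $3 = $75
  Brewery2→P3: 20 × $1 = $20
Total = 490 + 180 + 75 + 20 = $765.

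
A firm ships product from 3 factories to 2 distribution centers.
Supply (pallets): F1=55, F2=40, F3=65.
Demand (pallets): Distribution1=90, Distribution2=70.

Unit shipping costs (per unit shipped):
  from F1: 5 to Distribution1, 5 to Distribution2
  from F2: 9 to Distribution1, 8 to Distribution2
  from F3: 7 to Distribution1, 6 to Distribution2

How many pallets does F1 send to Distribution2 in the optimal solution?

Solving gives:
  F1->Distribution1: 55 pallets
  F2->Distribution1: 35 pallets
  F2->Distribution2: 5 pallets
  F3->Distribution2: 65 pallets
Total cost = 1020.
The route F1→Distribution2 is not used.

0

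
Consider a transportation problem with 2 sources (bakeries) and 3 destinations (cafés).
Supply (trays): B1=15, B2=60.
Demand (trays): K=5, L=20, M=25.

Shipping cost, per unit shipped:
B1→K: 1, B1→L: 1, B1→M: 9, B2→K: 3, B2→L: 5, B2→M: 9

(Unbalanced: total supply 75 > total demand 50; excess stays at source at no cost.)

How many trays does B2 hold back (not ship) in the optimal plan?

25

Minimum-cost shipments:
  B1–L: 15 × 1 = 15
  B2–K: 5 × 3 = 15
  B2–L: 5 × 5 = 25
  B2–M: 25 × 9 = 225
Total cost = 280.
B2 ships 35 of its 60, leaving 25.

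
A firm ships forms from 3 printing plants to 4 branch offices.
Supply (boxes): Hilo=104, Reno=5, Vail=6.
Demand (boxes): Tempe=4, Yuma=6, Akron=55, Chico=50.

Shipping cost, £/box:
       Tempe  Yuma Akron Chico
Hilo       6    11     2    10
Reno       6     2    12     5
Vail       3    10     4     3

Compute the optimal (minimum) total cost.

Optimal allocation:
  Hilo to Tempe: 4 × £6 = £24
  Hilo to Yuma: 1 × £11 = £11
  Hilo to Akron: 55 × £2 = £110
  Hilo to Chico: 44 × £10 = £440
  Reno to Yuma: 5 × £2 = £10
  Vail to Chico: 6 × £3 = £18
Total = 24 + 11 + 110 + 440 + 10 + 18 = £613.
(Supply check: Hilo ships 104; Reno ships 5; Vail ships 6.)

613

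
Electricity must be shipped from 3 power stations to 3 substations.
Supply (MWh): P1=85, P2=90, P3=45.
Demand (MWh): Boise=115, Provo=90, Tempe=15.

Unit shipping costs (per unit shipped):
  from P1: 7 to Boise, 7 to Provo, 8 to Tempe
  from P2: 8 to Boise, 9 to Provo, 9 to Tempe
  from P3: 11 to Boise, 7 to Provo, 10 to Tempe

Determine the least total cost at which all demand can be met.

Optimal allocation:
  P1->Boise: 25 × 7 = 175
  P1->Provo: 45 × 7 = 315
  P1->Tempe: 15 × 8 = 120
  P2->Boise: 90 × 8 = 720
  P3->Provo: 45 × 7 = 315
Total = 175 + 315 + 120 + 720 + 315 = 1645.

1645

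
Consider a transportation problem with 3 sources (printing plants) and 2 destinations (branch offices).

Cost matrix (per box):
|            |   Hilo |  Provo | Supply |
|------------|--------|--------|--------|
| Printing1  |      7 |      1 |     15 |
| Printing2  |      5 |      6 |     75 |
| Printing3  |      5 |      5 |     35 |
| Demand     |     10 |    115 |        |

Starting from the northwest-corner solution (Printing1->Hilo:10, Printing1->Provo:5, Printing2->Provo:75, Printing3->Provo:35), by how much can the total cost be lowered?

Current plan cost = 10·7 + 5·1 + 75·6 + 35·5 = 700.
Optimal plan:
  Printing1→Provo: 15 × 1 = 15
  Printing2→Hilo: 10 × 5 = 50
  Printing2→Provo: 65 × 6 = 390
  Printing3→Provo: 35 × 5 = 175
Optimal cost = 630.
Saving = 700 − 630 = 70.

70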